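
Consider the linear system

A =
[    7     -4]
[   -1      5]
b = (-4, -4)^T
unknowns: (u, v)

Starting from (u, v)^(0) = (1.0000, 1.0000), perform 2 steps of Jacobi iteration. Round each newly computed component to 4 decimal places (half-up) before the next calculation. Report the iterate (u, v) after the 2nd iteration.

Iteration 1:
  u = (-4 - (-4)·1.0000) / (7) = 0.0000
  v = (-4 - (-1)·1.0000) / (5) = -0.6000
Iteration 2:
  u = (-4 - (-4)·-0.6000) / (7) = -0.9143
  v = (-4 - (-1)·0.0000) / (5) = -0.8000

(-0.9143, -0.8000)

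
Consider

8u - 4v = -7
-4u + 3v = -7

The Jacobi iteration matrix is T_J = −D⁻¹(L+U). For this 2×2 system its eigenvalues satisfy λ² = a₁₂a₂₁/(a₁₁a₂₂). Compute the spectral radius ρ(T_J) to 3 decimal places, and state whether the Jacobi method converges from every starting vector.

0.816

a₁₂a₂₁/(a₁₁a₂₂) = (-4)·(-4) / ((8)·(3)) = 0.666667
ρ = √|0.666667| = √0.666667 = 0.816
ρ < 1, so Jacobi converges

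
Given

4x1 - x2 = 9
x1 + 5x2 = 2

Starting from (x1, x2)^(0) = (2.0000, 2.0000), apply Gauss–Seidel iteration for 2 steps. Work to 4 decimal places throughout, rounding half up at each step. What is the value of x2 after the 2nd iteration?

Iteration 1:
  x1 = (9 - (-1)·2.0000) / (4) = 2.7500
  x2 = (2 - (1)·2.7500) / (5) = -0.1500
Iteration 2:
  x1 = (9 - (-1)·-0.1500) / (4) = 2.2125
  x2 = (2 - (1)·2.2125) / (5) = -0.0425

-0.0425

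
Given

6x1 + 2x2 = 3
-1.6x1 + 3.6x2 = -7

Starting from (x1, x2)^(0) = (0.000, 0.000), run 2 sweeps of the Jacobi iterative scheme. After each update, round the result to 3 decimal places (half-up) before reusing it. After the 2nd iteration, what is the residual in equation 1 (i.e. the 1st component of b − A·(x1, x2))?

-0.444

Iteration 1:
  x1 = (3 - (2)·0.000) / (6) = 0.500
  x2 = (-7 - (-1.6)·0.000) / (3.6) = -1.944
Iteration 2:
  x1 = (3 - (2)·-1.944) / (6) = 1.148
  x2 = (-7 - (-1.6)·0.500) / (3.6) = -1.722
Residual b − A·x = (-0.444, 1.036)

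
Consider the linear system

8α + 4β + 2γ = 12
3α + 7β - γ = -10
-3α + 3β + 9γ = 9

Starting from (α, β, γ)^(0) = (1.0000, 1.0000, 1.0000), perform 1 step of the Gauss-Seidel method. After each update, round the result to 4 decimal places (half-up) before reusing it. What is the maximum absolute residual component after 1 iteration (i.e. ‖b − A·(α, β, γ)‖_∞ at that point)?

Iteration 1:
  α = (12 - (4)·1.0000 - (2)·1.0000) / (8) = 0.7500
  β = (-10 - (3)·0.7500 - (-1)·1.0000) / (7) = -1.6071
  γ = (9 - (-3)·0.7500 - (3)·-1.6071) / (9) = 1.7857
Residual b − A·x = (8.8570, 0.7854, 0.0000); ∞-norm = 8.8570

8.8570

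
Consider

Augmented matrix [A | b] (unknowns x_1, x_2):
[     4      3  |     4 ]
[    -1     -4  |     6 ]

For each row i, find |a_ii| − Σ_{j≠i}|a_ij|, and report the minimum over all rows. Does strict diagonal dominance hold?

1

row 1: |4| − (3) = 1
row 2: |-4| − (1) = 3
minimum over rows = 1 → strictly diagonally dominant (convergence guaranteed)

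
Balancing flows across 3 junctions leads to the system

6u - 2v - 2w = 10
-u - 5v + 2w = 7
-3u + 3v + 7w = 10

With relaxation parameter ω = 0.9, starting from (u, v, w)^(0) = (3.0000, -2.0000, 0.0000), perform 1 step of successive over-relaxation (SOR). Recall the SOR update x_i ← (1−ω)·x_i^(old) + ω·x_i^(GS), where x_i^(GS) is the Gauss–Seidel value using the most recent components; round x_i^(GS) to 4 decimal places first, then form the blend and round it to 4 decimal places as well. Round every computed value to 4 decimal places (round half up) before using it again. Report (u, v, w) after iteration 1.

(1.2000, -1.6760, 2.3950)

Iteration 1:
  u: GS value = (10 - (-2)·-2.0000 - (-2)·0.0000) / (6) = 1.0000;  u ← (1−ω)·3.0000 + ω·1.0000 = 1.2000
  v: GS value = (7 - (-1)·1.2000 - (2)·0.0000) / (-5) = -1.6400;  v ← (1−ω)·-2.0000 + ω·-1.6400 = -1.6760
  w: GS value = (10 - (-3)·1.2000 - (3)·-1.6760) / (7) = 2.6611;  w ← (1−ω)·0.0000 + ω·2.6611 = 2.3950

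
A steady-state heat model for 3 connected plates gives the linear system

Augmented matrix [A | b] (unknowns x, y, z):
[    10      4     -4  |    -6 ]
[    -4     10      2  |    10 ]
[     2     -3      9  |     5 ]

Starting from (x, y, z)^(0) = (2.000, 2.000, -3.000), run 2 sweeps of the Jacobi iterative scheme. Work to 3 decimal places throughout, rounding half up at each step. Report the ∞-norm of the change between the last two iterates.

2.596

Iteration 1:
  x = (-6 - (4)·2.000 - (-4)·-3.000) / (10) = -2.600
  y = (10 - (-4)·2.000 - (2)·-3.000) / (10) = 2.400
  z = (5 - (2)·2.000 - (-3)·2.000) / (9) = 0.778
Iteration 2:
  x = (-6 - (4)·2.400 - (-4)·0.778) / (10) = -1.249
  y = (10 - (-4)·-2.600 - (2)·0.778) / (10) = -0.196
  z = (5 - (2)·-2.600 - (-3)·2.400) / (9) = 1.933
Change: (1.351, -2.596, 1.155) → max |·| = 2.596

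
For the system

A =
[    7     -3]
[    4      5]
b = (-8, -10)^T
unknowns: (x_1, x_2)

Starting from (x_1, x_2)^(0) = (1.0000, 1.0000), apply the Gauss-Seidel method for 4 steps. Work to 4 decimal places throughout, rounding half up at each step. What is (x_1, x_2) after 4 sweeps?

(-1.5206, -0.7835)

Iteration 1:
  x_1 = (-8 - (-3)·1.0000) / (7) = -0.7143
  x_2 = (-10 - (4)·-0.7143) / (5) = -1.4286
Iteration 2:
  x_1 = (-8 - (-3)·-1.4286) / (7) = -1.7551
  x_2 = (-10 - (4)·-1.7551) / (5) = -0.5959
Iteration 3:
  x_1 = (-8 - (-3)·-0.5959) / (7) = -1.3982
  x_2 = (-10 - (4)·-1.3982) / (5) = -0.8814
Iteration 4:
  x_1 = (-8 - (-3)·-0.8814) / (7) = -1.5206
  x_2 = (-10 - (4)·-1.5206) / (5) = -0.7835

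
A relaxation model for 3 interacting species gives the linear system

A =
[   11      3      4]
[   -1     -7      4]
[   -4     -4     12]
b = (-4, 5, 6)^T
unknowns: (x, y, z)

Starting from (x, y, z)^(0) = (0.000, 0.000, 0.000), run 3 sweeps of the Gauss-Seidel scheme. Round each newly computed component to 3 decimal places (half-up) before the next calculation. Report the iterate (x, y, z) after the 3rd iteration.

Iteration 1:
  x = (-4 - (3)·0.000 - (4)·0.000) / (11) = -0.364
  y = (5 - (-1)·-0.364 - (4)·0.000) / (-7) = -0.662
  z = (6 - (-4)·-0.364 - (-4)·-0.662) / (12) = 0.158
Iteration 2:
  x = (-4 - (3)·-0.662 - (4)·0.158) / (11) = -0.241
  y = (5 - (-1)·-0.241 - (4)·0.158) / (-7) = -0.590
  z = (6 - (-4)·-0.241 - (-4)·-0.590) / (12) = 0.223
Iteration 3:
  x = (-4 - (3)·-0.590 - (4)·0.223) / (11) = -0.284
  y = (5 - (-1)·-0.284 - (4)·0.223) / (-7) = -0.546
  z = (6 - (-4)·-0.284 - (-4)·-0.546) / (12) = 0.223

(-0.284, -0.546, 0.223)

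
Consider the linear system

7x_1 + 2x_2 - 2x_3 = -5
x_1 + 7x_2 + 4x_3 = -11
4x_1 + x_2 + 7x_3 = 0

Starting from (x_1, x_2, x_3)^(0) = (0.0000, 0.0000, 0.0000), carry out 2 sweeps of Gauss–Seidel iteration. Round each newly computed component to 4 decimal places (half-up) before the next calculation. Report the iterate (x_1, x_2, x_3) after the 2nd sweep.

(-0.1179, -1.9078, 0.3399)

Iteration 1:
  x_1 = (-5 - (2)·0.0000 - (-2)·0.0000) / (7) = -0.7143
  x_2 = (-11 - (1)·-0.7143 - (4)·0.0000) / (7) = -1.4694
  x_3 = (0 - (4)·-0.7143 - (1)·-1.4694) / (7) = 0.6181
Iteration 2:
  x_1 = (-5 - (2)·-1.4694 - (-2)·0.6181) / (7) = -0.1179
  x_2 = (-11 - (1)·-0.1179 - (4)·0.6181) / (7) = -1.9078
  x_3 = (0 - (4)·-0.1179 - (1)·-1.9078) / (7) = 0.3399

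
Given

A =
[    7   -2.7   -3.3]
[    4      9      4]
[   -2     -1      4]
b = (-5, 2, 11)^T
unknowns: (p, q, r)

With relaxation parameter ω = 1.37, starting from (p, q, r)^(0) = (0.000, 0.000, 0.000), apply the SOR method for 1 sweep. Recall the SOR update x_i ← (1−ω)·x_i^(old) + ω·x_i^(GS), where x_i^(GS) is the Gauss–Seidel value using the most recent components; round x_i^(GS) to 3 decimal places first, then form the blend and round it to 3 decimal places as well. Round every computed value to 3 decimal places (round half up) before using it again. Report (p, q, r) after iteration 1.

Iteration 1:
  p: GS value = (-5 - (-2.7)·0.000 - (-3.3)·0.000) / (7) = -0.714;  p ← (1−ω)·0.000 + ω·-0.714 = -0.978
  q: GS value = (2 - (4)·-0.978 - (4)·0.000) / (9) = 0.657;  q ← (1−ω)·0.000 + ω·0.657 = 0.900
  r: GS value = (11 - (-2)·-0.978 - (-1)·0.900) / (4) = 2.486;  r ← (1−ω)·0.000 + ω·2.486 = 3.406

(-0.978, 0.900, 3.406)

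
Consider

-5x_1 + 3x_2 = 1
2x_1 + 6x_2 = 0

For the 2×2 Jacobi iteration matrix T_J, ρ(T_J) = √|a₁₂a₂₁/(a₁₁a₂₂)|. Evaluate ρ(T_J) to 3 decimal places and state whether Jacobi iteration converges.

a₁₂a₂₁/(a₁₁a₂₂) = (3)·(2) / ((-5)·(6)) = -0.200000
ρ = √|-0.200000| = √0.200000 = 0.447
ρ < 1, so Jacobi converges

0.447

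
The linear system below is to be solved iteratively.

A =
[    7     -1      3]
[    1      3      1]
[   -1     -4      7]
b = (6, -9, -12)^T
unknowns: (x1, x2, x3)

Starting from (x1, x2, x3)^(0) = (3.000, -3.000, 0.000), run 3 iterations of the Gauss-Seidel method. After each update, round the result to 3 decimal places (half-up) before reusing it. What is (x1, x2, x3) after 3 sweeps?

Iteration 1:
  x1 = (6 - (-1)·-3.000 - (3)·0.000) / (7) = 0.429
  x2 = (-9 - (1)·0.429 - (1)·0.000) / (3) = -3.143
  x3 = (-12 - (-1)·0.429 - (-4)·-3.143) / (7) = -3.449
Iteration 2:
  x1 = (6 - (-1)·-3.143 - (3)·-3.449) / (7) = 1.886
  x2 = (-9 - (1)·1.886 - (1)·-3.449) / (3) = -2.479
  x3 = (-12 - (-1)·1.886 - (-4)·-2.479) / (7) = -2.861
Iteration 3:
  x1 = (6 - (-1)·-2.479 - (3)·-2.861) / (7) = 1.729
  x2 = (-9 - (1)·1.729 - (1)·-2.861) / (3) = -2.623
  x3 = (-12 - (-1)·1.729 - (-4)·-2.623) / (7) = -2.966

(1.729, -2.623, -2.966)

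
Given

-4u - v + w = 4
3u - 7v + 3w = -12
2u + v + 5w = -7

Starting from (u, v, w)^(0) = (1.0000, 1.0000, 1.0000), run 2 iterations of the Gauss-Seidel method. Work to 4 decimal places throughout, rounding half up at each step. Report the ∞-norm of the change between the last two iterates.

Iteration 1:
  u = (4 - (-1)·1.0000 - (1)·1.0000) / (-4) = -1.0000
  v = (-12 - (3)·-1.0000 - (3)·1.0000) / (-7) = 1.7143
  w = (-7 - (2)·-1.0000 - (1)·1.7143) / (5) = -1.3429
Iteration 2:
  u = (4 - (-1)·1.7143 - (1)·-1.3429) / (-4) = -1.7643
  v = (-12 - (3)·-1.7643 - (3)·-1.3429) / (-7) = 0.3826
  w = (-7 - (2)·-1.7643 - (1)·0.3826) / (5) = -0.7708
Change: (-0.7643, -1.3317, 0.5721) → max |·| = 1.3317

1.3317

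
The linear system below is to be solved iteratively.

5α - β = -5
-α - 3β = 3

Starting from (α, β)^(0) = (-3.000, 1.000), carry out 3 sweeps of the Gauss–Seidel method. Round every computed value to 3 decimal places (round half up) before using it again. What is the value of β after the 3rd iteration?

Iteration 1:
  α = (-5 - (-1)·1.000) / (5) = -0.800
  β = (3 - (-1)·-0.800) / (-3) = -0.733
Iteration 2:
  α = (-5 - (-1)·-0.733) / (5) = -1.147
  β = (3 - (-1)·-1.147) / (-3) = -0.618
Iteration 3:
  α = (-5 - (-1)·-0.618) / (5) = -1.124
  β = (3 - (-1)·-1.124) / (-3) = -0.625

-0.625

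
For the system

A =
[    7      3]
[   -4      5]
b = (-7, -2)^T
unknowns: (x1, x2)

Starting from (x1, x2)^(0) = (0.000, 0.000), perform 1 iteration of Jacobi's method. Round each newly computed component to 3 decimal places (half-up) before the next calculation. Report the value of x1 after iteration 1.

-1.000

Iteration 1:
  x1 = (-7 - (3)·0.000) / (7) = -1.000
  x2 = (-2 - (-4)·0.000) / (5) = -0.400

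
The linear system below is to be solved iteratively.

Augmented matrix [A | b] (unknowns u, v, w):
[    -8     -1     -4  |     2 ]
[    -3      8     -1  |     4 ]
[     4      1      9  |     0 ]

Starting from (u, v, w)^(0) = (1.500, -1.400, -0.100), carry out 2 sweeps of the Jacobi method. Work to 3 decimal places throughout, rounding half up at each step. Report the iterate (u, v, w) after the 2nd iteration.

(-0.126, 0.427, -0.106)

Iteration 1:
  u = (2 - (-1)·-1.400 - (-4)·-0.100) / (-8) = -0.025
  v = (4 - (-3)·1.500 - (-1)·-0.100) / (8) = 1.050
  w = (0 - (4)·1.500 - (1)·-1.400) / (9) = -0.511
Iteration 2:
  u = (2 - (-1)·1.050 - (-4)·-0.511) / (-8) = -0.126
  v = (4 - (-3)·-0.025 - (-1)·-0.511) / (8) = 0.427
  w = (0 - (4)·-0.025 - (1)·1.050) / (9) = -0.106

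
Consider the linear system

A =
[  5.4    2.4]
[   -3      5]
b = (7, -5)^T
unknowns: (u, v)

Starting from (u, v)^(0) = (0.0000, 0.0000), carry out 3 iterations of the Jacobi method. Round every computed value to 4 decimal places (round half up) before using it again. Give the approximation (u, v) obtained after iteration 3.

Iteration 1:
  u = (7 - (2.4)·0.0000) / (5.4) = 1.2963
  v = (-5 - (-3)·0.0000) / (5) = -1.0000
Iteration 2:
  u = (7 - (2.4)·-1.0000) / (5.4) = 1.7407
  v = (-5 - (-3)·1.2963) / (5) = -0.2222
Iteration 3:
  u = (7 - (2.4)·-0.2222) / (5.4) = 1.3951
  v = (-5 - (-3)·1.7407) / (5) = 0.0444

(1.3951, 0.0444)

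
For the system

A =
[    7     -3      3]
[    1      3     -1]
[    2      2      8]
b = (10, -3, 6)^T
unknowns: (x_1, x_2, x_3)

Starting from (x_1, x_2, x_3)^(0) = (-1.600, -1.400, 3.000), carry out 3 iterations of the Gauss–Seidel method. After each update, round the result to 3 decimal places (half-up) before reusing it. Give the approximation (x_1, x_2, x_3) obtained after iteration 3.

(0.637, -0.965, 0.832)

Iteration 1:
  x_1 = (10 - (-3)·-1.400 - (3)·3.000) / (7) = -0.457
  x_2 = (-3 - (1)·-0.457 - (-1)·3.000) / (3) = 0.152
  x_3 = (6 - (2)·-0.457 - (2)·0.152) / (8) = 0.826
Iteration 2:
  x_1 = (10 - (-3)·0.152 - (3)·0.826) / (7) = 1.140
  x_2 = (-3 - (1)·1.140 - (-1)·0.826) / (3) = -1.105
  x_3 = (6 - (2)·1.140 - (2)·-1.105) / (8) = 0.741
Iteration 3:
  x_1 = (10 - (-3)·-1.105 - (3)·0.741) / (7) = 0.637
  x_2 = (-3 - (1)·0.637 - (-1)·0.741) / (3) = -0.965
  x_3 = (6 - (2)·0.637 - (2)·-0.965) / (8) = 0.832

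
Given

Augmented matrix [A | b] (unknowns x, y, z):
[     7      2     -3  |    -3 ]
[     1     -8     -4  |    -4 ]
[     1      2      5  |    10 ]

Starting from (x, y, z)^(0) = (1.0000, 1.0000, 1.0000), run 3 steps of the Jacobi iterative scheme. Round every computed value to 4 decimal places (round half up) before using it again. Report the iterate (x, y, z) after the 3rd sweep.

(0.4990, -0.4866, 2.0671)

Iteration 1:
  x = (-3 - (2)·1.0000 - (-3)·1.0000) / (7) = -0.2857
  y = (-4 - (1)·1.0000 - (-4)·1.0000) / (-8) = 0.1250
  z = (10 - (1)·1.0000 - (2)·1.0000) / (5) = 1.4000
Iteration 2:
  x = (-3 - (2)·0.1250 - (-3)·1.4000) / (7) = 0.1357
  y = (-4 - (1)·-0.2857 - (-4)·1.4000) / (-8) = -0.2357
  z = (10 - (1)·-0.2857 - (2)·0.1250) / (5) = 2.0071
Iteration 3:
  x = (-3 - (2)·-0.2357 - (-3)·2.0071) / (7) = 0.4990
  y = (-4 - (1)·0.1357 - (-4)·2.0071) / (-8) = -0.4866
  z = (10 - (1)·0.1357 - (2)·-0.2357) / (5) = 2.0671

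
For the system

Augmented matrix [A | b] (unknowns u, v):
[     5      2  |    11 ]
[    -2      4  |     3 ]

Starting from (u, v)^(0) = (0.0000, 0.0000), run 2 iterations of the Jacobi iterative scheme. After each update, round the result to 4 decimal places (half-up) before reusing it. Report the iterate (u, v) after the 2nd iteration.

(1.9000, 1.8500)

Iteration 1:
  u = (11 - (2)·0.0000) / (5) = 2.2000
  v = (3 - (-2)·0.0000) / (4) = 0.7500
Iteration 2:
  u = (11 - (2)·0.7500) / (5) = 1.9000
  v = (3 - (-2)·2.2000) / (4) = 1.8500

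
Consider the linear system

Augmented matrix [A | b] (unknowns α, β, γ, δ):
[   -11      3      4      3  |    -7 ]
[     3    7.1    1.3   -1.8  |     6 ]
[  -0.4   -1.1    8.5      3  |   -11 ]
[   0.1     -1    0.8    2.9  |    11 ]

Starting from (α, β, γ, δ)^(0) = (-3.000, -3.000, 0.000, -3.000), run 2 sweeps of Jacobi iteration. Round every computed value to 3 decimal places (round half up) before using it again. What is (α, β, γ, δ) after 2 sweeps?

Iteration 1:
  α = (-7 - (3)·-3.000 - (4)·0.000 - (3)·-3.000) / (-11) = -1.000
  β = (6 - (3)·-3.000 - (1.3)·0.000 - (-1.8)·-3.000) / (7.1) = 1.352
  γ = (-11 - (-0.4)·-3.000 - (-1.1)·-3.000 - (3)·-3.000) / (8.5) = -0.765
  δ = (11 - (0.1)·-3.000 - (-1)·-3.000 - (0.8)·0.000) / (2.9) = 2.862
Iteration 2:
  α = (-7 - (3)·1.352 - (4)·-0.765 - (3)·2.862) / (-11) = 1.507
  β = (6 - (3)·-1.000 - (1.3)·-0.765 - (-1.8)·2.862) / (7.1) = 2.133
  γ = (-11 - (-0.4)·-1.000 - (-1.1)·1.352 - (3)·2.862) / (8.5) = -2.176
  δ = (11 - (0.1)·-1.000 - (-1)·1.352 - (0.8)·-0.765) / (2.9) = 4.505

(1.507, 2.133, -2.176, 4.505)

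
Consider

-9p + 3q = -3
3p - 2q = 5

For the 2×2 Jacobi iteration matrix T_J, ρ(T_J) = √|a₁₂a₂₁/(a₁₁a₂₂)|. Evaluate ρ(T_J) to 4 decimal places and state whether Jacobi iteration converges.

0.7071

a₁₂a₂₁/(a₁₁a₂₂) = (3)·(3) / ((-9)·(-2)) = 0.500000
ρ = √|0.500000| = √0.500000 = 0.7071
ρ < 1, so Jacobi converges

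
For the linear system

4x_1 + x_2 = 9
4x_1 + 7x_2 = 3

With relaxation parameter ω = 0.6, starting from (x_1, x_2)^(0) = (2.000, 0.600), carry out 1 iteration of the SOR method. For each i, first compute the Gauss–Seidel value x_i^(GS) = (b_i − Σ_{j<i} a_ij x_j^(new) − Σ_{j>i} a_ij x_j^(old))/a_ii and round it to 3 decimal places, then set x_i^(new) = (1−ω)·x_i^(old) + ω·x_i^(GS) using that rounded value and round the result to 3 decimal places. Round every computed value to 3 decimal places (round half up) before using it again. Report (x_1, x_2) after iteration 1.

(2.060, -0.209)

Iteration 1:
  x_1: GS value = (9 - (1)·0.600) / (4) = 2.100;  x_1 ← (1−ω)·2.000 + ω·2.100 = 2.060
  x_2: GS value = (3 - (4)·2.060) / (7) = -0.749;  x_2 ← (1−ω)·0.600 + ω·-0.749 = -0.209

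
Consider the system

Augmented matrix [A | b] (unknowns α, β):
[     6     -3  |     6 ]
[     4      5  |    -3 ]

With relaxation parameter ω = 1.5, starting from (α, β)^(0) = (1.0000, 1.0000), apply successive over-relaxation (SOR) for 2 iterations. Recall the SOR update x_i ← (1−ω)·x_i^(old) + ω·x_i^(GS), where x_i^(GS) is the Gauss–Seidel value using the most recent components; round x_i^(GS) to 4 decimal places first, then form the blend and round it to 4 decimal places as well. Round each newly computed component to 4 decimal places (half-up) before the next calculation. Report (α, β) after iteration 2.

(-2.0000, 3.2500)

Iteration 1:
  α: GS value = (6 - (-3)·1.0000) / (6) = 1.5000;  α ← (1−ω)·1.0000 + ω·1.5000 = 1.7500
  β: GS value = (-3 - (4)·1.7500) / (5) = -2.0000;  β ← (1−ω)·1.0000 + ω·-2.0000 = -3.5000
Iteration 2:
  α: GS value = (6 - (-3)·-3.5000) / (6) = -0.7500;  α ← (1−ω)·1.7500 + ω·-0.7500 = -2.0000
  β: GS value = (-3 - (4)·-2.0000) / (5) = 1.0000;  β ← (1−ω)·-3.5000 + ω·1.0000 = 3.2500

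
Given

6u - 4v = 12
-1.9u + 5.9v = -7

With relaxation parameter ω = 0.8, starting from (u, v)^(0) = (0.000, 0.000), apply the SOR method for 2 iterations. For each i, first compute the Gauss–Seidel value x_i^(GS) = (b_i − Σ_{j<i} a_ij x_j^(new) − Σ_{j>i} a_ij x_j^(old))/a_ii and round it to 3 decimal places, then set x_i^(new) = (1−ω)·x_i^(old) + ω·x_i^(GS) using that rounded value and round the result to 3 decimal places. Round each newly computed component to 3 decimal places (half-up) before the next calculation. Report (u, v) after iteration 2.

Iteration 1:
  u: GS value = (12 - (-4)·0.000) / (6) = 2.000;  u ← (1−ω)·0.000 + ω·2.000 = 1.600
  v: GS value = (-7 - (-1.9)·1.600) / (5.9) = -0.671;  v ← (1−ω)·0.000 + ω·-0.671 = -0.537
Iteration 2:
  u: GS value = (12 - (-4)·-0.537) / (6) = 1.642;  u ← (1−ω)·1.600 + ω·1.642 = 1.634
  v: GS value = (-7 - (-1.9)·1.634) / (5.9) = -0.660;  v ← (1−ω)·-0.537 + ω·-0.660 = -0.635

(1.634, -0.635)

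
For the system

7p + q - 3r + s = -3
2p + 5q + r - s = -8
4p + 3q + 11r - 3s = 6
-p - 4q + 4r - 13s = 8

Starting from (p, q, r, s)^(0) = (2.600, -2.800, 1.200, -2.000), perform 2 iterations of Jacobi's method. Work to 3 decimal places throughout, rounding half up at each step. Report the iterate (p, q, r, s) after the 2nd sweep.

Iteration 1:
  p = (-3 - (1)·-2.800 - (-3)·1.200 - (1)·-2.000) / (7) = 0.771
  q = (-8 - (2)·2.600 - (1)·1.200 - (-1)·-2.000) / (5) = -3.280
  r = (6 - (4)·2.600 - (3)·-2.800 - (-3)·-2.000) / (11) = -0.182
  s = (8 - (-1)·2.600 - (-4)·-2.800 - (4)·1.200) / (-13) = 0.415
Iteration 2:
  p = (-3 - (1)·-3.280 - (-3)·-0.182 - (1)·0.415) / (7) = -0.097
  q = (-8 - (2)·0.771 - (1)·-0.182 - (-1)·0.415) / (5) = -1.789
  r = (6 - (4)·0.771 - (3)·-3.280 - (-3)·0.415) / (11) = 1.273
  s = (8 - (-1)·0.771 - (-4)·-3.280 - (4)·-0.182) / (-13) = 0.279

(-0.097, -1.789, 1.273, 0.279)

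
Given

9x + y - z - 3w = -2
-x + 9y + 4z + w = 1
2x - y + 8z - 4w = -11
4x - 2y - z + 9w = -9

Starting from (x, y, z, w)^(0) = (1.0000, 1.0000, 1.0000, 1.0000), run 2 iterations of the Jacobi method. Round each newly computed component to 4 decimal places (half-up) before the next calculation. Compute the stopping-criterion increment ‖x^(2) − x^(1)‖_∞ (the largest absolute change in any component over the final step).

Iteration 1:
  x = (-2 - (1)·1.0000 - (-1)·1.0000 - (-3)·1.0000) / (9) = 0.1111
  y = (1 - (-1)·1.0000 - (4)·1.0000 - (1)·1.0000) / (9) = -0.3333
  z = (-11 - (2)·1.0000 - (-1)·1.0000 - (-4)·1.0000) / (8) = -1.0000
  w = (-9 - (4)·1.0000 - (-2)·1.0000 - (-1)·1.0000) / (9) = -1.1111
Iteration 2:
  x = (-2 - (1)·-0.3333 - (-1)·-1.0000 - (-3)·-1.1111) / (9) = -0.6667
  y = (1 - (-1)·0.1111 - (4)·-1.0000 - (1)·-1.1111) / (9) = 0.6914
  z = (-11 - (2)·0.1111 - (-1)·-0.3333 - (-4)·-1.1111) / (8) = -2.0000
  w = (-9 - (4)·0.1111 - (-2)·-0.3333 - (-1)·-1.0000) / (9) = -1.2346
Change: (-0.7778, 1.0247, -1.0000, -0.1235) → max |·| = 1.0247

1.0247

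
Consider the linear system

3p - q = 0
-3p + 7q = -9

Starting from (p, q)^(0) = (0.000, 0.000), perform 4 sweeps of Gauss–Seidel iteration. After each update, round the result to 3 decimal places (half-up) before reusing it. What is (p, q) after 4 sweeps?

Iteration 1:
  p = (0 - (-1)·0.000) / (3) = 0.000
  q = (-9 - (-3)·0.000) / (7) = -1.286
Iteration 2:
  p = (0 - (-1)·-1.286) / (3) = -0.429
  q = (-9 - (-3)·-0.429) / (7) = -1.470
Iteration 3:
  p = (0 - (-1)·-1.470) / (3) = -0.490
  q = (-9 - (-3)·-0.490) / (7) = -1.496
Iteration 4:
  p = (0 - (-1)·-1.496) / (3) = -0.499
  q = (-9 - (-3)·-0.499) / (7) = -1.500

(-0.499, -1.500)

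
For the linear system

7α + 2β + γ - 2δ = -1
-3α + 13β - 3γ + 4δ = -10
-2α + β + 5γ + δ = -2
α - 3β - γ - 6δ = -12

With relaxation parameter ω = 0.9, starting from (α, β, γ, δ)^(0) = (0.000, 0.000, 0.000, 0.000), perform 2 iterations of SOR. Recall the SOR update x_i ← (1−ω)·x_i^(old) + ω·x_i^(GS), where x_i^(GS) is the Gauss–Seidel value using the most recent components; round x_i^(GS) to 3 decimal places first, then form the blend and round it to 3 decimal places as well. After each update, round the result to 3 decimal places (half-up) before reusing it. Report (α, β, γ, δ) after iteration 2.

Iteration 1:
  α: GS value = (-1 - (2)·0.000 - (1)·0.000 - (-2)·0.000) / (7) = -0.143;  α ← (1−ω)·0.000 + ω·-0.143 = -0.129
  β: GS value = (-10 - (-3)·-0.129 - (-3)·0.000 - (4)·0.000) / (13) = -0.799;  β ← (1−ω)·0.000 + ω·-0.799 = -0.719
  γ: GS value = (-2 - (-2)·-0.129 - (1)·-0.719 - (1)·0.000) / (5) = -0.308;  γ ← (1−ω)·0.000 + ω·-0.308 = -0.277
  δ: GS value = (-12 - (1)·-0.129 - (-3)·-0.719 - (-1)·-0.277) / (-6) = 2.384;  δ ← (1−ω)·0.000 + ω·2.384 = 2.146
Iteration 2:
  α: GS value = (-1 - (2)·-0.719 - (1)·-0.277 - (-2)·2.146) / (7) = 0.715;  α ← (1−ω)·-0.129 + ω·0.715 = 0.631
  β: GS value = (-10 - (-3)·0.631 - (-3)·-0.277 - (4)·2.146) / (13) = -1.348;  β ← (1−ω)·-0.719 + ω·-1.348 = -1.285
  γ: GS value = (-2 - (-2)·0.631 - (1)·-1.285 - (1)·2.146) / (5) = -0.320;  γ ← (1−ω)·-0.277 + ω·-0.320 = -0.316
  δ: GS value = (-12 - (1)·0.631 - (-3)·-1.285 - (-1)·-0.316) / (-6) = 2.800;  δ ← (1−ω)·2.146 + ω·2.800 = 2.735

(0.631, -1.285, -0.316, 2.735)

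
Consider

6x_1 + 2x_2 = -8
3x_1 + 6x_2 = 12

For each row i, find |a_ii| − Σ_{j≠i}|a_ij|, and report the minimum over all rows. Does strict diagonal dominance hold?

3

row 1: |6| − (2) = 4
row 2: |6| − (3) = 3
minimum over rows = 3 → strictly diagonally dominant (convergence guaranteed)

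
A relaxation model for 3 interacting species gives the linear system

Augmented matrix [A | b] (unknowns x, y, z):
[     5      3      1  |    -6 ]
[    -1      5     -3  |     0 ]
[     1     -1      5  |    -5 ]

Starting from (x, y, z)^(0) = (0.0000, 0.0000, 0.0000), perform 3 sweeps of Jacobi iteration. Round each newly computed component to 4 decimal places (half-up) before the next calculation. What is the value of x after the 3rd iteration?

Iteration 1:
  x = (-6 - (3)·0.0000 - (1)·0.0000) / (5) = -1.2000
  y = (0 - (-1)·0.0000 - (-3)·0.0000) / (5) = 0.0000
  z = (-5 - (1)·0.0000 - (-1)·0.0000) / (5) = -1.0000
Iteration 2:
  x = (-6 - (3)·0.0000 - (1)·-1.0000) / (5) = -1.0000
  y = (0 - (-1)·-1.2000 - (-3)·-1.0000) / (5) = -0.8400
  z = (-5 - (1)·-1.2000 - (-1)·0.0000) / (5) = -0.7600
Iteration 3:
  x = (-6 - (3)·-0.8400 - (1)·-0.7600) / (5) = -0.5440
  y = (0 - (-1)·-1.0000 - (-3)·-0.7600) / (5) = -0.6560
  z = (-5 - (1)·-1.0000 - (-1)·-0.8400) / (5) = -0.9680

-0.5440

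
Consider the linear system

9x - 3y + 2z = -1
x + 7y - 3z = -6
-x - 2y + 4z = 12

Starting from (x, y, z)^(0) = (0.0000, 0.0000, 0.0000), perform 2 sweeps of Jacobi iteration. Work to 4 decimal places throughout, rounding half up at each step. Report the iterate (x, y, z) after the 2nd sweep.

Iteration 1:
  x = (-1 - (-3)·0.0000 - (2)·0.0000) / (9) = -0.1111
  y = (-6 - (1)·0.0000 - (-3)·0.0000) / (7) = -0.8571
  z = (12 - (-1)·0.0000 - (-2)·0.0000) / (4) = 3.0000
Iteration 2:
  x = (-1 - (-3)·-0.8571 - (2)·3.0000) / (9) = -1.0635
  y = (-6 - (1)·-0.1111 - (-3)·3.0000) / (7) = 0.4444
  z = (12 - (-1)·-0.1111 - (-2)·-0.8571) / (4) = 2.5437

(-1.0635, 0.4444, 2.5437)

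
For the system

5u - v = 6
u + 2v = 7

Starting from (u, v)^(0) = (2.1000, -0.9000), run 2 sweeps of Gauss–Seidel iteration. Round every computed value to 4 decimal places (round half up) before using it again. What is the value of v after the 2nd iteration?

Iteration 1:
  u = (6 - (-1)·-0.9000) / (5) = 1.0200
  v = (7 - (1)·1.0200) / (2) = 2.9900
Iteration 2:
  u = (6 - (-1)·2.9900) / (5) = 1.7980
  v = (7 - (1)·1.7980) / (2) = 2.6010

2.6010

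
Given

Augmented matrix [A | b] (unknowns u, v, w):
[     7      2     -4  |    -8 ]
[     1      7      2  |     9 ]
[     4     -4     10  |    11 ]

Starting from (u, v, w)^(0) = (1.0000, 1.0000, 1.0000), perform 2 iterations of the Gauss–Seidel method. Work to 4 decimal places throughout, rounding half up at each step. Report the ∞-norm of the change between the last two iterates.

Iteration 1:
  u = (-8 - (2)·1.0000 - (-4)·1.0000) / (7) = -0.8571
  v = (9 - (1)·-0.8571 - (2)·1.0000) / (7) = 1.1224
  w = (11 - (4)·-0.8571 - (-4)·1.1224) / (10) = 1.8918
Iteration 2:
  u = (-8 - (2)·1.1224 - (-4)·1.8918) / (7) = -0.3825
  v = (9 - (1)·-0.3825 - (2)·1.8918) / (7) = 0.7998
  w = (11 - (4)·-0.3825 - (-4)·0.7998) / (10) = 1.5729
Change: (0.4746, -0.3226, -0.3189) → max |·| = 0.4746

0.4746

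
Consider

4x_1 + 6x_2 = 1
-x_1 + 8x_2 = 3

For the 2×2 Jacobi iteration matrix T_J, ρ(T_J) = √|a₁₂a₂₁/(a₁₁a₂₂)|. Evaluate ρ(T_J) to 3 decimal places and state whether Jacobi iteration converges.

0.433

a₁₂a₂₁/(a₁₁a₂₂) = (6)·(-1) / ((4)·(8)) = -0.187500
ρ = √|-0.187500| = √0.187500 = 0.433
ρ < 1, so Jacobi converges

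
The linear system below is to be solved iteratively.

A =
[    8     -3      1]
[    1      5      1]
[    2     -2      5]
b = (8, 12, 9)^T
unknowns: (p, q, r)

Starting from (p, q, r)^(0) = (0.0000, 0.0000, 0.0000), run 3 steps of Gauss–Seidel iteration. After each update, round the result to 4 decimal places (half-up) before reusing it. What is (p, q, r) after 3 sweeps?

Iteration 1:
  p = (8 - (-3)·0.0000 - (1)·0.0000) / (8) = 1.0000
  q = (12 - (1)·1.0000 - (1)·0.0000) / (5) = 2.2000
  r = (9 - (2)·1.0000 - (-2)·2.2000) / (5) = 2.2800
Iteration 2:
  p = (8 - (-3)·2.2000 - (1)·2.2800) / (8) = 1.5400
  q = (12 - (1)·1.5400 - (1)·2.2800) / (5) = 1.6360
  r = (9 - (2)·1.5400 - (-2)·1.6360) / (5) = 1.8384
Iteration 3:
  p = (8 - (-3)·1.6360 - (1)·1.8384) / (8) = 1.3837
  q = (12 - (1)·1.3837 - (1)·1.8384) / (5) = 1.7556
  r = (9 - (2)·1.3837 - (-2)·1.7556) / (5) = 1.9488

(1.3837, 1.7556, 1.9488)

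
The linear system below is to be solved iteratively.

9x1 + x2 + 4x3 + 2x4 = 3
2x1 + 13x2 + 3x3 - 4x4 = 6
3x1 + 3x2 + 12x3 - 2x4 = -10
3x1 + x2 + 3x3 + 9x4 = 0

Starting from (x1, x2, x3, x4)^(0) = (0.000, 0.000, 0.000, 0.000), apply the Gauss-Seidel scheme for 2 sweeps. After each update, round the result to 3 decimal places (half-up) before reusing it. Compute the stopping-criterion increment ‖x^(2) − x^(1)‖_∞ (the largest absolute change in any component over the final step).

Iteration 1:
  x1 = (3 - (1)·0.000 - (4)·0.000 - (2)·0.000) / (9) = 0.333
  x2 = (6 - (2)·0.333 - (3)·0.000 - (-4)·0.000) / (13) = 0.410
  x3 = (-10 - (3)·0.333 - (3)·0.410 - (-2)·0.000) / (12) = -1.019
  x4 = (0 - (3)·0.333 - (1)·0.410 - (3)·-1.019) / (9) = 0.183
Iteration 2:
  x1 = (3 - (1)·0.410 - (4)·-1.019 - (2)·0.183) / (9) = 0.700
  x2 = (6 - (2)·0.700 - (3)·-1.019 - (-4)·0.183) / (13) = 0.645
  x3 = (-10 - (3)·0.700 - (3)·0.645 - (-2)·0.183) / (12) = -1.139
  x4 = (0 - (3)·0.700 - (1)·0.645 - (3)·-1.139) / (9) = 0.075
Change: (0.367, 0.235, -0.120, -0.108) → max |·| = 0.367

0.367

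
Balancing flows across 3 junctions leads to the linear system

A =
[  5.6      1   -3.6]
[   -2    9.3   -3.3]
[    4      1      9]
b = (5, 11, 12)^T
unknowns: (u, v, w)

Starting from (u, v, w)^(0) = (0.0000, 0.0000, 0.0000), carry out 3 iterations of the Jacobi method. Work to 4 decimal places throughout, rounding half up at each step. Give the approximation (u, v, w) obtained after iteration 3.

Iteration 1:
  u = (5 - (1)·0.0000 - (-3.6)·0.0000) / (5.6) = 0.8929
  v = (11 - (-2)·0.0000 - (-3.3)·0.0000) / (9.3) = 1.1828
  w = (12 - (4)·0.0000 - (1)·0.0000) / (9) = 1.3333
Iteration 2:
  u = (5 - (1)·1.1828 - (-3.6)·1.3333) / (5.6) = 1.5388
  v = (11 - (-2)·0.8929 - (-3.3)·1.3333) / (9.3) = 1.8479
  w = (12 - (4)·0.8929 - (1)·1.1828) / (9) = 0.8051
Iteration 3:
  u = (5 - (1)·1.8479 - (-3.6)·0.8051) / (5.6) = 1.0804
  v = (11 - (-2)·1.5388 - (-3.3)·0.8051) / (9.3) = 1.7994
  w = (12 - (4)·1.5388 - (1)·1.8479) / (9) = 0.4441

(1.0804, 1.7994, 0.4441)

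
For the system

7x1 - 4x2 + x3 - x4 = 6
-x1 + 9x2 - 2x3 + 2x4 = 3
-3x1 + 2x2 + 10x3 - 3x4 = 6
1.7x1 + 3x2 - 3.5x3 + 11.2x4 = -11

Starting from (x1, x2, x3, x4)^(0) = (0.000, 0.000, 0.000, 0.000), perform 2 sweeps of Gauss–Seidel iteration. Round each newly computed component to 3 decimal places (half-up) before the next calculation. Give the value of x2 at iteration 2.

0.818

Iteration 1:
  x1 = (6 - (-4)·0.000 - (1)·0.000 - (-1)·0.000) / (7) = 0.857
  x2 = (3 - (-1)·0.857 - (-2)·0.000 - (2)·0.000) / (9) = 0.429
  x3 = (6 - (-3)·0.857 - (2)·0.429 - (-3)·0.000) / (10) = 0.771
  x4 = (-11 - (1.7)·0.857 - (3)·0.429 - (-3.5)·0.771) / (11.2) = -0.986
Iteration 2:
  x1 = (6 - (-4)·0.429 - (1)·0.771 - (-1)·-0.986) / (7) = 0.851
  x2 = (3 - (-1)·0.851 - (-2)·0.771 - (2)·-0.986) / (9) = 0.818
  x3 = (6 - (-3)·0.851 - (2)·0.818 - (-3)·-0.986) / (10) = 0.396
  x4 = (-11 - (1.7)·0.851 - (3)·0.818 - (-3.5)·0.396) / (11.2) = -1.207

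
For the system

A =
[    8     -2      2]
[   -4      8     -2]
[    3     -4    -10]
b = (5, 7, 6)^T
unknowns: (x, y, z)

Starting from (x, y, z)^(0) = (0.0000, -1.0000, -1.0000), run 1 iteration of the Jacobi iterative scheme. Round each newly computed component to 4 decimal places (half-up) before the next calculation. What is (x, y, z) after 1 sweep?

Iteration 1:
  x = (5 - (-2)·-1.0000 - (2)·-1.0000) / (8) = 0.6250
  y = (7 - (-4)·0.0000 - (-2)·-1.0000) / (8) = 0.6250
  z = (6 - (3)·0.0000 - (-4)·-1.0000) / (-10) = -0.2000

(0.6250, 0.6250, -0.2000)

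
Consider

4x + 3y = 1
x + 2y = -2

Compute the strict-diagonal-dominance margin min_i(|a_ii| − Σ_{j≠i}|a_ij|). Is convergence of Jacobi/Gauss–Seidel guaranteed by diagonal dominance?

row 1: |4| − (3) = 1
row 2: |2| − (1) = 1
minimum over rows = 1 → strictly diagonally dominant (convergence guaranteed)

1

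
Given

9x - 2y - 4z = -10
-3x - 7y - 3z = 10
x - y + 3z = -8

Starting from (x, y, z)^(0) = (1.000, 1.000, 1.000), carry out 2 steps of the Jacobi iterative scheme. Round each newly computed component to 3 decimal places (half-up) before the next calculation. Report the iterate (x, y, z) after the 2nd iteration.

(-2.804, -0.095, -3.281)

Iteration 1:
  x = (-10 - (-2)·1.000 - (-4)·1.000) / (9) = -0.444
  y = (10 - (-3)·1.000 - (-3)·1.000) / (-7) = -2.286
  z = (-8 - (1)·1.000 - (-1)·1.000) / (3) = -2.667
Iteration 2:
  x = (-10 - (-2)·-2.286 - (-4)·-2.667) / (9) = -2.804
  y = (10 - (-3)·-0.444 - (-3)·-2.667) / (-7) = -0.095
  z = (-8 - (1)·-0.444 - (-1)·-2.286) / (3) = -3.281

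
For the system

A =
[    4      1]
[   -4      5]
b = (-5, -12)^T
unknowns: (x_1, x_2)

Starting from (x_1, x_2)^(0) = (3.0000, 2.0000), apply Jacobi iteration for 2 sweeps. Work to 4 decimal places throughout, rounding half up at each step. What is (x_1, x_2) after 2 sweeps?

(-1.2500, -3.8000)

Iteration 1:
  x_1 = (-5 - (1)·2.0000) / (4) = -1.7500
  x_2 = (-12 - (-4)·3.0000) / (5) = 0.0000
Iteration 2:
  x_1 = (-5 - (1)·0.0000) / (4) = -1.2500
  x_2 = (-12 - (-4)·-1.7500) / (5) = -3.8000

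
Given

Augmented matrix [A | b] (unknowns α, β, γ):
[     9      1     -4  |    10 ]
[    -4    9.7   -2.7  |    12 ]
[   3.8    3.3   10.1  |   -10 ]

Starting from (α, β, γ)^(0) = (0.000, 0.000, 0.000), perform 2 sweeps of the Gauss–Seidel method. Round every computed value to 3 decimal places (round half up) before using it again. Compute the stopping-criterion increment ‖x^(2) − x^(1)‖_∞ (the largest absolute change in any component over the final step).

Iteration 1:
  α = (10 - (1)·0.000 - (-4)·0.000) / (9) = 1.111
  β = (12 - (-4)·1.111 - (-2.7)·0.000) / (9.7) = 1.695
  γ = (-10 - (3.8)·1.111 - (3.3)·1.695) / (10.1) = -1.962
Iteration 2:
  α = (10 - (1)·1.695 - (-4)·-1.962) / (9) = 0.051
  β = (12 - (-4)·0.051 - (-2.7)·-1.962) / (9.7) = 0.712
  γ = (-10 - (3.8)·0.051 - (3.3)·0.712) / (10.1) = -1.242
Change: (-1.060, -0.983, 0.720) → max |·| = 1.060

1.060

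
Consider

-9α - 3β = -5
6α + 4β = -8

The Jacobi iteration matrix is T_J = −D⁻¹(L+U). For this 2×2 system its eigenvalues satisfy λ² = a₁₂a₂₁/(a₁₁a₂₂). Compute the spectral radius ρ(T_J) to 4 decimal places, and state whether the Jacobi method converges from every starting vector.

0.7071

a₁₂a₂₁/(a₁₁a₂₂) = (-3)·(6) / ((-9)·(4)) = 0.500000
ρ = √|0.500000| = √0.500000 = 0.7071
ρ < 1, so Jacobi converges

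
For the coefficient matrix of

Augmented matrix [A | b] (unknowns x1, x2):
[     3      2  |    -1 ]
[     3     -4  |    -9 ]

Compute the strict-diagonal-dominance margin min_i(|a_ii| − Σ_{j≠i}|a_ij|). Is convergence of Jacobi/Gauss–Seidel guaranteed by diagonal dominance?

1

row 1: |3| − (2) = 1
row 2: |-4| − (3) = 1
minimum over rows = 1 → strictly diagonally dominant (convergence guaranteed)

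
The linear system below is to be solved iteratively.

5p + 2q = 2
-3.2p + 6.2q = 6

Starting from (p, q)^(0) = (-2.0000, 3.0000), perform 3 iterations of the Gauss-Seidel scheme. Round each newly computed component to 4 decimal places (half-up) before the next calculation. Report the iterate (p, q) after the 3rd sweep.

Iteration 1:
  p = (2 - (2)·3.0000) / (5) = -0.8000
  q = (6 - (-3.2)·-0.8000) / (6.2) = 0.5548
Iteration 2:
  p = (2 - (2)·0.5548) / (5) = 0.1781
  q = (6 - (-3.2)·0.1781) / (6.2) = 1.0597
Iteration 3:
  p = (2 - (2)·1.0597) / (5) = -0.0239
  q = (6 - (-3.2)·-0.0239) / (6.2) = 0.9554

(-0.0239, 0.9554)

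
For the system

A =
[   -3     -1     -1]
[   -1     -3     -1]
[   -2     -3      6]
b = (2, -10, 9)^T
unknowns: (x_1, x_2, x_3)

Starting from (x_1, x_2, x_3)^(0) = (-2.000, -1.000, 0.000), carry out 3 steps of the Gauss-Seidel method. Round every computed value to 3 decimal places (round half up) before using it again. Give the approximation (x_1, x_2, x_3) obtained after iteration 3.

(-2.473, 3.433, 2.392)

Iteration 1:
  x_1 = (2 - (-1)·-1.000 - (-1)·0.000) / (-3) = -0.333
  x_2 = (-10 - (-1)·-0.333 - (-1)·0.000) / (-3) = 3.444
  x_3 = (9 - (-2)·-0.333 - (-3)·3.444) / (6) = 3.111
Iteration 2:
  x_1 = (2 - (-1)·3.444 - (-1)·3.111) / (-3) = -2.852
  x_2 = (-10 - (-1)·-2.852 - (-1)·3.111) / (-3) = 3.247
  x_3 = (9 - (-2)·-2.852 - (-3)·3.247) / (6) = 2.173
Iteration 3:
  x_1 = (2 - (-1)·3.247 - (-1)·2.173) / (-3) = -2.473
  x_2 = (-10 - (-1)·-2.473 - (-1)·2.173) / (-3) = 3.433
  x_3 = (9 - (-2)·-2.473 - (-3)·3.433) / (6) = 2.392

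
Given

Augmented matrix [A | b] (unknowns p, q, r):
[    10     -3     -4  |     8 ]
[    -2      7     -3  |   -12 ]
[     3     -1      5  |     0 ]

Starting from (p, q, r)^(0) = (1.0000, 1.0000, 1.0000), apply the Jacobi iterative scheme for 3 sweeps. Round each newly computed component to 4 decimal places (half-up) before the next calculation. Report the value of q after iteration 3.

-2.0886

Iteration 1:
  p = (8 - (-3)·1.0000 - (-4)·1.0000) / (10) = 1.5000
  q = (-12 - (-2)·1.0000 - (-3)·1.0000) / (7) = -1.0000
  r = (0 - (3)·1.0000 - (-1)·1.0000) / (5) = -0.4000
Iteration 2:
  p = (8 - (-3)·-1.0000 - (-4)·-0.4000) / (10) = 0.3400
  q = (-12 - (-2)·1.5000 - (-3)·-0.4000) / (7) = -1.4571
  r = (0 - (3)·1.5000 - (-1)·-1.0000) / (5) = -1.1000
Iteration 3:
  p = (8 - (-3)·-1.4571 - (-4)·-1.1000) / (10) = -0.0771
  q = (-12 - (-2)·0.3400 - (-3)·-1.1000) / (7) = -2.0886
  r = (0 - (3)·0.3400 - (-1)·-1.4571) / (5) = -0.4954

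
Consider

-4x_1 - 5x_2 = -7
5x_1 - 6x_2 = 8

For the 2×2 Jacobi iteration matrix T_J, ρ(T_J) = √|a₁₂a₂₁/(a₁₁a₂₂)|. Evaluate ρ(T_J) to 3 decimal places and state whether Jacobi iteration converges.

1.021

a₁₂a₂₁/(a₁₁a₂₂) = (-5)·(5) / ((-4)·(-6)) = -1.041667
ρ = √|-1.041667| = √1.041667 = 1.021
ρ > 1, so Jacobi diverges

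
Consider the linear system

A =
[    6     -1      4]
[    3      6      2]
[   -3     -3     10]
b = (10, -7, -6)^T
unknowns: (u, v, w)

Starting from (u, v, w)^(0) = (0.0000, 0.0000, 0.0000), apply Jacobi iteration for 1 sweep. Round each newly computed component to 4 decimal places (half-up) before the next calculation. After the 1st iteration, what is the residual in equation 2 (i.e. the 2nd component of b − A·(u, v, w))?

-3.7999

Iteration 1:
  u = (10 - (-1)·0.0000 - (4)·0.0000) / (6) = 1.6667
  v = (-7 - (3)·0.0000 - (2)·0.0000) / (6) = -1.1667
  w = (-6 - (-3)·0.0000 - (-3)·0.0000) / (10) = -0.6000
Residual b − A·x = (1.2331, -3.7999, 1.5000)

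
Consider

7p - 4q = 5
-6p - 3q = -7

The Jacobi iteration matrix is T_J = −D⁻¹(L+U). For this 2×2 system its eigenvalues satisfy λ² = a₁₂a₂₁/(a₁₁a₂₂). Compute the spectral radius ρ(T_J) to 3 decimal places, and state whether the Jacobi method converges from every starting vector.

1.069

a₁₂a₂₁/(a₁₁a₂₂) = (-4)·(-6) / ((7)·(-3)) = -1.142857
ρ = √|-1.142857| = √1.142857 = 1.069
ρ > 1, so Jacobi diverges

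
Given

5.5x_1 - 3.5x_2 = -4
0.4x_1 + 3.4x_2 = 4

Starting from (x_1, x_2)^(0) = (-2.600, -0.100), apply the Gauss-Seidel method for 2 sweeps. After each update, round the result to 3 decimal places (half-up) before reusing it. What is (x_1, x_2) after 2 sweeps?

(0.081, 1.167)

Iteration 1:
  x_1 = (-4 - (-3.5)·-0.100) / (5.5) = -0.791
  x_2 = (4 - (0.4)·-0.791) / (3.4) = 1.270
Iteration 2:
  x_1 = (-4 - (-3.5)·1.270) / (5.5) = 0.081
  x_2 = (4 - (0.4)·0.081) / (3.4) = 1.167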